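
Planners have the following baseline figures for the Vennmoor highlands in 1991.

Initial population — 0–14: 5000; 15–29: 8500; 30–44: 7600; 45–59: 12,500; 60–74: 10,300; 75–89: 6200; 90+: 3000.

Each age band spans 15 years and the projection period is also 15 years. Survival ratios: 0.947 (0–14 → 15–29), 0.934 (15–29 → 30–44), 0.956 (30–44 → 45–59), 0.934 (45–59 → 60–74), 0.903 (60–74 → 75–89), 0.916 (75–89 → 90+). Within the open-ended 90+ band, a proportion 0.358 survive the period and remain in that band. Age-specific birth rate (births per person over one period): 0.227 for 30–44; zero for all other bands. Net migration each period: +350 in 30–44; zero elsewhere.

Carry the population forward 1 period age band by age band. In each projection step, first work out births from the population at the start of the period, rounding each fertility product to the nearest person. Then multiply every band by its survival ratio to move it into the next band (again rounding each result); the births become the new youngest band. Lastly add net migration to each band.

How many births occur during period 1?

1725

Period 1:
Births: 7600 × 0.227 = 1725
15–29: 5000 × 0.947 = 4735
30–44: 8500 × 0.934 = 7939
45–59: 7600 × 0.956 = 7266
60–74: 12500 × 0.934 = 11675
75–89: 10300 × 0.903 = 9301
90+: 6200 × 0.916 + 3000 × 0.358 = 5679 + 1074 = 6753
Net migration: 30–44 + 350 → 8289
Giving 1725 / 4735 / 8289 / 7266 / 11675 / 9301 / 6753.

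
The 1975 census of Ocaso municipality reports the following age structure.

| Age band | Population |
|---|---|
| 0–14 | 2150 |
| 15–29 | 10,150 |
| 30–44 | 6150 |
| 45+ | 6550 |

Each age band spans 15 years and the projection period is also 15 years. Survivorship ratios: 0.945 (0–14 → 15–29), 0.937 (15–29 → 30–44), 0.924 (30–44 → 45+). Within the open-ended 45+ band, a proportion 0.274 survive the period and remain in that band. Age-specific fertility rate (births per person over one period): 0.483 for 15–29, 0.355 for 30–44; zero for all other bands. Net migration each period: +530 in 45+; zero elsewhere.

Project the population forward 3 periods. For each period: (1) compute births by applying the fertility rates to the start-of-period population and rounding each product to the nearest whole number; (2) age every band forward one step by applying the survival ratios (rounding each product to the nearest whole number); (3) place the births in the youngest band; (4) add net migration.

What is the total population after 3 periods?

[period 1]
Births: 10150 * 0.483 = 4902, 6150 * 0.355 = 2183 → total 7085
15–29: 2150 * 0.945 = 2032
30–44: 10150 * 0.937 = 9511
45+: 6150 * 0.924 + 6550 * 0.274 = 5683 + 1795 = 7478
Net migration: 45+ + 530 → 8008
→ [7085, 2032, 9511, 8008]
[period 2]
Births: 2032 * 0.483 = 981, 9511 * 0.355 = 3376 → total 4357
15–29: 7085 * 0.945 = 6695
30–44: 2032 * 0.937 = 1904
45+: 9511 * 0.924 + 8008 * 0.274 = 8788 + 2194 = 10982
Net migration: 45+ + 530 → 11512
→ [4357, 6695, 1904, 11512]
[period 3]
Births: 6695 * 0.483 = 3234, 1904 * 0.355 = 676 → total 3910
15–29: 4357 * 0.945 = 4117
30–44: 6695 * 0.937 = 6273
45+: 1904 * 0.924 + 11512 * 0.274 = 1759 + 3154 = 4913
Net migration: 45+ + 530 → 5443
→ [3910, 4117, 6273, 5443]
Total after period 3: 3910 + 4117 + 6273 + 5443 = 19743

19743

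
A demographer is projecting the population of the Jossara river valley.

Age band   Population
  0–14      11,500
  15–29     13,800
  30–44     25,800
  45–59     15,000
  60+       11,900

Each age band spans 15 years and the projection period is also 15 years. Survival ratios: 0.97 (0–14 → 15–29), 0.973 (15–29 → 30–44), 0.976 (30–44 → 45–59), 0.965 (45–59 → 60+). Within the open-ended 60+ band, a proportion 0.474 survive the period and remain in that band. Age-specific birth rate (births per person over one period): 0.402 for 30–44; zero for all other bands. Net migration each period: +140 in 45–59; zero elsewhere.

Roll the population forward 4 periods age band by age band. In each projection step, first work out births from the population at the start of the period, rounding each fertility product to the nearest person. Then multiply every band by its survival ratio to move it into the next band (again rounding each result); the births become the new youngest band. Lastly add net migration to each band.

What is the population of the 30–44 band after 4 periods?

5095

Period 1.
Births: 25800 * 0.402 = 10372
15–29: 11500 * 0.97 = 11155
30–44: 13800 * 0.973 = 13427
45–59: 25800 * 0.976 = 25181
60+: 15000 * 0.965 + 11900 * 0.474 = 14475 + 5641 = 20116
Net migration: 45–59 + 140 → 25321
Giving 10372 / 11155 / 13427 / 25321 / 20116.
Period 2.
Births: 13427 * 0.402 = 5398
15–29: 10372 * 0.97 = 10061
30–44: 11155 * 0.973 = 10854
45–59: 13427 * 0.976 = 13105
60+: 25321 * 0.965 + 20116 * 0.474 = 24435 + 9535 = 33970
Net migration: 45–59 + 140 → 13245
Giving 5398 / 10061 / 10854 / 13245 / 33970.
Period 3.
Births: 10854 * 0.402 = 4363
15–29: 5398 * 0.97 = 5236
30–44: 10061 * 0.973 = 9789
45–59: 10854 * 0.976 = 10594
60+: 13245 * 0.965 + 33970 * 0.474 = 12781 + 16102 = 28883
Net migration: 45–59 + 140 → 10734
Giving 4363 / 5236 / 9789 / 10734 / 28883.
Period 4.
Births: 9789 * 0.402 = 3935
15–29: 4363 * 0.97 = 4232
30–44: 5236 * 0.973 = 5095
45–59: 9789 * 0.976 = 9554
60+: 10734 * 0.965 + 28883 * 0.474 = 10358 + 13691 = 24049
Net migration: 45–59 + 140 → 9694
Giving 3935 / 4232 / 5095 / 9694 / 24049.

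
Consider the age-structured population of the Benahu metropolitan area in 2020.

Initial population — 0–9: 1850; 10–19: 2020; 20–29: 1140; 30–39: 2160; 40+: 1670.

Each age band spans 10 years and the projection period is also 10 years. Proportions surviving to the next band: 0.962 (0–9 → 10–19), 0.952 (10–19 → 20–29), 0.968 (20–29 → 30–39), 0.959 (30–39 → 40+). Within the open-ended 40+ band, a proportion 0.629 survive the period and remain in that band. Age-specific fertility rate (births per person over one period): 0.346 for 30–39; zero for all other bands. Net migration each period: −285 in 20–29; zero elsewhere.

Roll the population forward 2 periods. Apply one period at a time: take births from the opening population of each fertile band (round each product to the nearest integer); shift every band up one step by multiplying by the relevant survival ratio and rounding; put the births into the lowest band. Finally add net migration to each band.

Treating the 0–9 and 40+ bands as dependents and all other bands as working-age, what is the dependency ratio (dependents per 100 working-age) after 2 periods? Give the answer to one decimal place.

91.6

[period 1]
Births: 2160 × 0.346 = 747
10–19: 1850 × 0.962 = 1780
20–29: 2020 × 0.952 = 1923
30–39: 1140 × 0.968 = 1104
40+: 2160 × 0.959 + 1670 × 0.629 = 2071 + 1050 = 3121
Net migration: 20–29 − 285 → 1638
End of period: [747, 1780, 1638, 1104, 3121]
[period 2]
Births: 1104 × 0.346 = 382
10–19: 747 × 0.962 = 719
20–29: 1780 × 0.952 = 1695
30–39: 1638 × 0.968 = 1586
40+: 1104 × 0.959 + 3121 × 0.629 = 1059 + 1963 = 3022
Net migration: 20–29 − 285 → 1410
End of period: [382, 719, 1410, 1586, 3022]
Dependents (band 0–9 + band 40+) = 382 + 3022 = 3404; working-age = 3715; ratio = 3404/3715 × 100 = 91.6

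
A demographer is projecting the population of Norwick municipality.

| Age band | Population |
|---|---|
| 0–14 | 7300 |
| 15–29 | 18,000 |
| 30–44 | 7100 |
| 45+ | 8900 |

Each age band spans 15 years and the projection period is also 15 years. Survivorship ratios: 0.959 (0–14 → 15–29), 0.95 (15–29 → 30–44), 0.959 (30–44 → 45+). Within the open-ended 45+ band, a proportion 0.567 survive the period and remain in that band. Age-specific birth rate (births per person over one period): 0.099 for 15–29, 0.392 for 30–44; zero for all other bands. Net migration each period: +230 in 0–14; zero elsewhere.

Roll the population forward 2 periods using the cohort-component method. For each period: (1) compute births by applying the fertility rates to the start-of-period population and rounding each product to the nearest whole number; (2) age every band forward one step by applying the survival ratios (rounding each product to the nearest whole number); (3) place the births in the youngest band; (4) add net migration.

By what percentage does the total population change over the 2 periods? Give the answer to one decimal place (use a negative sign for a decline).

1.7

Numbering the groups 1..4 from youngest to oldest:
Period 1.
Births: 18000 × 0.099 = 1782  |  7100 × 0.392 = 2783 → total 4565
Group 2: 7300 × 0.959 = 7001
Group 3: 18000 × 0.95 = 17100
Group 4: 7100 × 0.959 + 8900 × 0.567 = 6809 + 5046 = 11855
Net migration: Group 1 + 230 → 4795
End of period: [4795, 7001, 17100, 11855]
Period 2.
Births: 7001 × 0.099 = 693  |  17100 × 0.392 = 6703 → total 7396
Group 2: 4795 × 0.959 = 4598
Group 3: 7001 × 0.95 = 6651
Group 4: 17100 × 0.959 + 11855 × 0.567 = 16399 + 6722 = 23121
Net migration: Group 1 + 230 → 7626
End of period: [7626, 4598, 6651, 23121]
Total: 41300 → 41996; change = 696; percentage change = 1.7%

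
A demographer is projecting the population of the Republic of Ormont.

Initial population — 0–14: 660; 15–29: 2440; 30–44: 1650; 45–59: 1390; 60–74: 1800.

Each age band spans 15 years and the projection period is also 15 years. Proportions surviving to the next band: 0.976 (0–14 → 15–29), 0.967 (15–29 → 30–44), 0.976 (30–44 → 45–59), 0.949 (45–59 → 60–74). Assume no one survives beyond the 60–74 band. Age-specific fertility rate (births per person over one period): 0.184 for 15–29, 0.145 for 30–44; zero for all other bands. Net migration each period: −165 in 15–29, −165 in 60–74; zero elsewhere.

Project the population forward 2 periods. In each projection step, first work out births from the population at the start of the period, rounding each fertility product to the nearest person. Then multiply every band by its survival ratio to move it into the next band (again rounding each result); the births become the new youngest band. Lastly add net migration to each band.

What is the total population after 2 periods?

5064

Let band 1 be 0–14 through band 5 = 60–74.
— Period 1 —
Births: 2440 × 0.184 = 449 ; 1650 × 0.145 = 239 ⇒ total 688
Band 2: 660 × 0.976 = 644
Band 3: 2440 × 0.967 = 2359
Band 4: 1650 × 0.976 = 1610
Band 5: 1390 × 0.949 = 1319
Net migration: Band 2 − 165 → 479; Band 5 − 165 → 1154
Population now: 0–14=688, 15–29=479, 30–44=2359, 45–59=1610, 60–74=1154
— Period 2 —
Births: 479 × 0.184 = 88 ; 2359 × 0.145 = 342 ⇒ total 430
Band 2: 688 × 0.976 = 671
Band 3: 479 × 0.967 = 463
Band 4: 2359 × 0.976 = 2302
Band 5: 1610 × 0.949 = 1528
Net migration: Band 2 − 165 → 506; Band 5 − 165 → 1363
Population now: 0–14=430, 15–29=506, 30–44=463, 45–59=2302, 60–74=1363
Total after period 2: 430 + 506 + 463 + 2302 + 1363 = 5064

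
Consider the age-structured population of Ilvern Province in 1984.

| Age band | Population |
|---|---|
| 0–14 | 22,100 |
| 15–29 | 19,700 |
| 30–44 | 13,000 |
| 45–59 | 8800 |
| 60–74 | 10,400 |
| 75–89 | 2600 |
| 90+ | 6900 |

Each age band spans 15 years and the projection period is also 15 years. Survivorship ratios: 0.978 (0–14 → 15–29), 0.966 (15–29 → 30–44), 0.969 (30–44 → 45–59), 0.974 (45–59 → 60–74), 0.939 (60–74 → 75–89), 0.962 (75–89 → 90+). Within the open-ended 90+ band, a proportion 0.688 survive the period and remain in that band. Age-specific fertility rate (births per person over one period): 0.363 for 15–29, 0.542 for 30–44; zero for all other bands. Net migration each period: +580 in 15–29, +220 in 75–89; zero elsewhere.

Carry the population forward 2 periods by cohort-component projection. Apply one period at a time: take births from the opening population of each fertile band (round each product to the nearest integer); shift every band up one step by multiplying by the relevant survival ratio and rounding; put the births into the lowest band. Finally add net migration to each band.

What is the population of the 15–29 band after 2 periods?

14465

Call the bands 1 to 7, youngest first.
— Period 1 —
Births: 19700 × 0.363 = 7151 ; 13000 × 0.542 = 7046 — total 14197
Band 2: 22100 × 0.978 = 21614
Band 3: 19700 × 0.966 = 19030
Band 4: 13000 × 0.969 = 12597
Band 5: 8800 × 0.974 = 8571
Band 6: 10400 × 0.939 = 9766
Band 7: 2600 × 0.962 + 6900 × 0.688 = 2501 + 4747 = 7248
Net migration: Band 2 + 580 → 22194; Band 6 + 220 → 9986
Population now: 0–14=14197, 15–29=22194, 30–44=19030, 45–59=12597, 60–74=8571, 75–89=9986, 90+=7248
— Period 2 —
Births: 22194 × 0.363 = 8056 ; 19030 × 0.542 = 10314 — total 18370
Band 2: 14197 × 0.978 = 13885
Band 3: 22194 × 0.966 = 21439
Band 4: 19030 × 0.969 = 18440
Band 5: 12597 × 0.974 = 12269
Band 6: 8571 × 0.939 = 8048
Band 7: 9986 × 0.962 + 7248 × 0.688 = 9607 + 4987 = 14594
Net migration: Band 2 + 580 → 14465; Band 6 + 220 → 8268
Population now: 0–14=18370, 15–29=14465, 30–44=21439, 45–59=18440, 60–74=12269, 75–89=8268, 90+=14594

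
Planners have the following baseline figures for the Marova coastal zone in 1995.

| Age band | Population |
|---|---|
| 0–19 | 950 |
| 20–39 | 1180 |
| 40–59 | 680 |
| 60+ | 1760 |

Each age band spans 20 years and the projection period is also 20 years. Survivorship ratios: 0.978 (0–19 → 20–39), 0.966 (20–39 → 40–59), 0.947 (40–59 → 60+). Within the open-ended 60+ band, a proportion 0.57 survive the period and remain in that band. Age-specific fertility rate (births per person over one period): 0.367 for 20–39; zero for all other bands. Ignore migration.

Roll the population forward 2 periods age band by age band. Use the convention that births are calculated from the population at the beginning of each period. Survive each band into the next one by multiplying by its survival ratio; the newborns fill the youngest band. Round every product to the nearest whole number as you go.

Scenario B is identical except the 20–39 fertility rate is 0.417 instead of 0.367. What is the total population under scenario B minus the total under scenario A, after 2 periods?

104

Call the bands 1 to 4, youngest first.
— Period 1 —
Births: 1180 × 0.367 = 433
Band 2: 950 × 0.978 = 929
Band 3: 1180 × 0.966 = 1140
Band 4: 680 × 0.947 + 1760 × 0.57 = 644 + 1003 = 1647
→ [433, 929, 1140, 1647]
— Period 2 —
Births: 929 × 0.367 = 341
Band 2: 433 × 0.978 = 423
Band 3: 929 × 0.966 = 897
Band 4: 1140 × 0.947 + 1647 × 0.57 = 1080 + 939 = 2019
→ [341, 423, 897, 2019]
Scenario A total after 2 periods: 3680
Scenario B projection —
— Period 1 —
Births: 1180 × 0.417 = 492
Band 2: 950 × 0.978 = 929
Band 3: 1180 × 0.966 = 1140
Band 4: 680 × 0.947 + 1760 × 0.57 = 644 + 1003 = 1647
→ [492, 929, 1140, 1647]
— Period 2 —
Births: 929 × 0.417 = 387
Band 2: 492 × 0.978 = 481
Band 3: 929 × 0.966 = 897
Band 4: 1140 × 0.947 + 1647 × 0.57 = 1080 + 939 = 2019
→ [387, 481, 897, 2019]
Scenario B total after 2 periods: 3784
Difference B − A = 3784 − 3680 = 104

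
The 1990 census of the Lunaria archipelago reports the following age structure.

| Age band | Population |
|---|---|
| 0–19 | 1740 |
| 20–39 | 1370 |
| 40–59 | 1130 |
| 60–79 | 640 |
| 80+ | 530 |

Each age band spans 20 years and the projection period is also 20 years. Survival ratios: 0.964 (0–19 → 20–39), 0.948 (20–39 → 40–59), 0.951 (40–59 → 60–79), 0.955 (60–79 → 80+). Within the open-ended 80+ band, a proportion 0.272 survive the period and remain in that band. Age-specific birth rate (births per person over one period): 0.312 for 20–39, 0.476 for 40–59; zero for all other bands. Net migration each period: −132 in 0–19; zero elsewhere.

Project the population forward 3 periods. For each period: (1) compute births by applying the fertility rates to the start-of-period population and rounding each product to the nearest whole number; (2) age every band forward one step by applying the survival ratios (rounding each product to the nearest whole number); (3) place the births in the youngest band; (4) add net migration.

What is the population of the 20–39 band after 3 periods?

(Groups numbered youngest = 1 to oldest = 5.)
[period 1]
Births: 1370 * 0.312 = 427 ; 1130 * 0.476 = 538 — total 965
Group 2: 1740 * 0.964 = 1677
Group 3: 1370 * 0.948 = 1299
Group 4: 1130 * 0.951 = 1075
Group 5: 640 * 0.955 + 530 * 0.272 = 611 + 144 = 755
Net migration: Group 1 − 132 → 833
→ [833, 1677, 1299, 1075, 755]
[period 2]
Births: 1677 * 0.312 = 523 ; 1299 * 0.476 = 618 — total 1141
Group 2: 833 * 0.964 = 803
Group 3: 1677 * 0.948 = 1590
Group 4: 1299 * 0.951 = 1235
Group 5: 1075 * 0.955 + 755 * 0.272 = 1027 + 205 = 1232
Net migration: Group 1 − 132 → 1009
→ [1009, 803, 1590, 1235, 1232]
[period 3]
Births: 803 * 0.312 = 251 ; 1590 * 0.476 = 757 — total 1008
Group 2: 1009 * 0.964 = 973
Group 3: 803 * 0.948 = 761
Group 4: 1590 * 0.951 = 1512
Group 5: 1235 * 0.955 + 1232 * 0.272 = 1179 + 335 = 1514
Net migration: Group 1 − 132 → 876
→ [876, 973, 761, 1512, 1514]

973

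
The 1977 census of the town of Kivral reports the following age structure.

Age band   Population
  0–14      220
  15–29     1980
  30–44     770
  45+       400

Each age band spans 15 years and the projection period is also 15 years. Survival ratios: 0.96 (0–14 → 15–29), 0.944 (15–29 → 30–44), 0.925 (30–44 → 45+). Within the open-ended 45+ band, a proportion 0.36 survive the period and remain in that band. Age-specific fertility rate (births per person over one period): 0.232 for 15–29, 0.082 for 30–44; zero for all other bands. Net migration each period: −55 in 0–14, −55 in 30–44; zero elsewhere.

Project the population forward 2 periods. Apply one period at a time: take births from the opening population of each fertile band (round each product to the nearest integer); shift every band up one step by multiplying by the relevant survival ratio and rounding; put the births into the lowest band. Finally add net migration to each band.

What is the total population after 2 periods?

Let group 1 be 0–14 through group 4 = 45+.
[period 1]
Births: 1980 × 0.232 = 459 ; 770 × 0.082 = 63 ⇒ total 522
Group 2: 220 × 0.96 = 211
Group 3: 1980 × 0.944 = 1869
Group 4: 770 × 0.925 + 400 × 0.36 = 712 + 144 = 856
Net migration: Group 1 − 55 → 467; Group 3 − 55 → 1814
Population now: 0–14=467, 15–29=211, 30–44=1814, 45+=856
[period 2]
Births: 211 × 0.232 = 49 ; 1814 × 0.082 = 149 ⇒ total 198
Group 2: 467 × 0.96 = 448
Group 3: 211 × 0.944 = 199
Group 4: 1814 × 0.925 + 856 × 0.36 = 1678 + 308 = 1986
Net migration: Group 1 − 55 → 143; Group 3 − 55 → 144
Population now: 0–14=143, 15–29=448, 30–44=144, 45+=1986
Total after period 2: 143 + 448 + 144 + 1986 = 2721

2721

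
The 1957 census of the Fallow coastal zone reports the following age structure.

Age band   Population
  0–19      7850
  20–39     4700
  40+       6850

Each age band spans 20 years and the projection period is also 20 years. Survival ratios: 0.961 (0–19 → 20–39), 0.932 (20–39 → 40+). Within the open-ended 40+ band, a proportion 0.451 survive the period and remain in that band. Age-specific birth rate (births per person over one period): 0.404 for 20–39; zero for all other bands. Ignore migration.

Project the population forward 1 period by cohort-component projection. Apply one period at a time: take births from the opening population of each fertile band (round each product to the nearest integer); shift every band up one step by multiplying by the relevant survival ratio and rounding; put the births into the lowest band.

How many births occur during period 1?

Let band 1 be 0–19 through band 3 = 40+.
— Period 1 —
Births: 4700 × 0.404 = 1899
Band 2: 7850 × 0.961 = 7544
Band 3: 4700 × 0.932 + 6850 × 0.451 = 4380 + 3089 = 7469
→ [1899, 7544, 7469]

1899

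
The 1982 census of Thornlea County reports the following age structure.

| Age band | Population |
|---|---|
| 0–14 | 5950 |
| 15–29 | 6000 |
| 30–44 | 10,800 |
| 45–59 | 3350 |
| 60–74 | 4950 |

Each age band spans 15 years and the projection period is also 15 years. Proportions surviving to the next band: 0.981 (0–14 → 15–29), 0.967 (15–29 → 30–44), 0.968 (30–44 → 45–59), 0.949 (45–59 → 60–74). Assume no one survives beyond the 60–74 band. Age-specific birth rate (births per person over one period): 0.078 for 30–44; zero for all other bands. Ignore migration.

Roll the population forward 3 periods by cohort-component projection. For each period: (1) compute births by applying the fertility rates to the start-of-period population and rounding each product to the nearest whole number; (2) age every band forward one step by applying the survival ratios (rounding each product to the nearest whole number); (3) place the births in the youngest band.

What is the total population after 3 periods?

12476

After projecting period 1:
Births: 10800 × 0.078 = 842
15–29: 5950 × 0.981 = 5837
30–44: 6000 × 0.967 = 5802
45–59: 10800 × 0.968 = 10454
60–74: 3350 × 0.949 = 3179
Giving 842 / 5837 / 5802 / 10454 / 3179.
After projecting period 2:
Births: 5802 × 0.078 = 453
15–29: 842 × 0.981 = 826
30–44: 5837 × 0.967 = 5644
45–59: 5802 × 0.968 = 5616
60–74: 10454 × 0.949 = 9921
Giving 453 / 826 / 5644 / 5616 / 9921.
After projecting period 3:
Births: 5644 × 0.078 = 440
15–29: 453 × 0.981 = 444
30–44: 826 × 0.967 = 799
45–59: 5644 × 0.968 = 5463
60–74: 5616 × 0.949 = 5330
Giving 440 / 444 / 799 / 5463 / 5330.
Total after period 3: 440 + 444 + 799 + 5463 + 5330 = 12476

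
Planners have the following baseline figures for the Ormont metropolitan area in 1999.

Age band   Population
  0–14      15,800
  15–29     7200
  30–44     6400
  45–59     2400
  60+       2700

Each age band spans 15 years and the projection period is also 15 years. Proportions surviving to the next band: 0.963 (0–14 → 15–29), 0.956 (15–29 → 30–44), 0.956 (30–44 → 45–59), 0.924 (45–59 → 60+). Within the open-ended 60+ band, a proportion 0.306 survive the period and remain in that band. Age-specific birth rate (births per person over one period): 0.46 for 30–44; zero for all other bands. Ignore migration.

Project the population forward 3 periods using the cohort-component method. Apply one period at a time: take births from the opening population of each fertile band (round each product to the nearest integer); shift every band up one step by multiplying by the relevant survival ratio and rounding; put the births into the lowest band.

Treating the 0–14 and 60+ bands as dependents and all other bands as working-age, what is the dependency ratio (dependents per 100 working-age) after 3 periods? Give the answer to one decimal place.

Period 1:
Births: 6400 × 0.46 = 2944
15–29: 15800 × 0.963 = 15215
30–44: 7200 × 0.956 = 6883
45–59: 6400 × 0.956 = 6118
60+: 2400 × 0.924 + 2700 × 0.306 = 2218 + 826 = 3044
Population now: 0–14=2944, 15–29=15215, 30–44=6883, 45–59=6118, 60+=3044
Period 2:
Births: 6883 × 0.46 = 3166
15–29: 2944 × 0.963 = 2835
30–44: 15215 × 0.956 = 14546
45–59: 6883 × 0.956 = 6580
60+: 6118 × 0.924 + 3044 × 0.306 = 5653 + 931 = 6584
Population now: 0–14=3166, 15–29=2835, 30–44=14546, 45–59=6580, 60+=6584
Period 3:
Births: 14546 × 0.46 = 6691
15–29: 3166 × 0.963 = 3049
30–44: 2835 × 0.956 = 2710
45–59: 14546 × 0.956 = 13906
60+: 6580 × 0.924 + 6584 × 0.306 = 6080 + 2015 = 8095
Population now: 0–14=6691, 15–29=3049, 30–44=2710, 45–59=13906, 60+=8095
Dependents (band 0–14 + band 60+) = 6691 + 8095 = 14786; working-age = 19665; ratio = 14786/19665 × 100 = 75.2

75.2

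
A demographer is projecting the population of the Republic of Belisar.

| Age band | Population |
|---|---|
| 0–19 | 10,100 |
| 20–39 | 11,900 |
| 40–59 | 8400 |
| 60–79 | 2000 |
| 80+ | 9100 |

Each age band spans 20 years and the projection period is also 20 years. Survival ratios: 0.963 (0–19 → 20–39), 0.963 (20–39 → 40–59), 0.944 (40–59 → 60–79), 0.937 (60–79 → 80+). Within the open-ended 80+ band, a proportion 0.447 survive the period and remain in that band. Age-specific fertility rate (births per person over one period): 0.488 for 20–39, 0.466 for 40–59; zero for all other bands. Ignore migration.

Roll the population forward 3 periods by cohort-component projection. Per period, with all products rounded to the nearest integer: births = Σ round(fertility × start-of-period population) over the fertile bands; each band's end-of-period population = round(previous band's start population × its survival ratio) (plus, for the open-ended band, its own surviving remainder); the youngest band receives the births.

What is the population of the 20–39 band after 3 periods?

Period 1:
Births: 11900 × 0.488 = 5807, 8400 × 0.466 = 3914 → total 9721
20–39: 10100 × 0.963 = 9726
40–59: 11900 × 0.963 = 11460
60–79: 8400 × 0.944 = 7930
80+: 2000 × 0.937 + 9100 × 0.447 = 1874 + 4068 = 5942
End of period: [9721, 9726, 11460, 7930, 5942]
Period 2:
Births: 9726 × 0.488 = 4746, 11460 × 0.466 = 5340 → total 10086
20–39: 9721 × 0.963 = 9361
40–59: 9726 × 0.963 = 9366
60–79: 11460 × 0.944 = 10818
80+: 7930 × 0.937 + 5942 × 0.447 = 7430 + 2656 = 10086
End of period: [10086, 9361, 9366, 10818, 10086]
Period 3:
Births: 9361 × 0.488 = 4568, 9366 × 0.466 = 4365 → total 8933
20–39: 10086 × 0.963 = 9713
40–59: 9361 × 0.963 = 9015
60–79: 9366 × 0.944 = 8842
80+: 10818 × 0.937 + 10086 × 0.447 = 10136 + 4508 = 14644
End of period: [8933, 9713, 9015, 8842, 14644]

9713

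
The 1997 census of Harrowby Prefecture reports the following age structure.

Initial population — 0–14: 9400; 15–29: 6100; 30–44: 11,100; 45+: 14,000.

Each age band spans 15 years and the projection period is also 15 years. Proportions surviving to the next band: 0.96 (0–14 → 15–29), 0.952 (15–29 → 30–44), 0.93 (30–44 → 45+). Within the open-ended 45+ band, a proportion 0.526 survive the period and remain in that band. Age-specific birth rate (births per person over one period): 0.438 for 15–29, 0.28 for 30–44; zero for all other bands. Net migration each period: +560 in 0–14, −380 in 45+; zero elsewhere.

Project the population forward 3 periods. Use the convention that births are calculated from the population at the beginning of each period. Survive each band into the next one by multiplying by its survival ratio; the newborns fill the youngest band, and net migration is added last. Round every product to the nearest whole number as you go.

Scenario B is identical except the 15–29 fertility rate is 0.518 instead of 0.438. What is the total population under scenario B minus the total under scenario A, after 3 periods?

After projecting period 1:
Births: 6100 * 0.438 = 2672  |  11100 * 0.28 = 3108 → total 5780
15–29: 9400 * 0.96 = 9024
30–44: 6100 * 0.952 = 5807
45+: 11100 * 0.93 + 14000 * 0.526 = 10323 + 7364 = 17687
Net migration: 0–14 + 560 → 6340; 45+ − 380 → 17307
Population now: 0–14=6340, 15–29=9024, 30–44=5807, 45+=17307
After projecting period 2:
Births: 9024 * 0.438 = 3953  |  5807 * 0.28 = 1626 → total 5579
15–29: 6340 * 0.96 = 6086
30–44: 9024 * 0.952 = 8591
45+: 5807 * 0.93 + 17307 * 0.526 = 5401 + 9103 = 14504
Net migration: 0–14 + 560 → 6139; 45+ − 380 → 14124
Population now: 0–14=6139, 15–29=6086, 30–44=8591, 45+=14124
After projecting period 3:
Births: 6086 * 0.438 = 2666  |  8591 * 0.28 = 2405 → total 5071
15–29: 6139 * 0.96 = 5893
30–44: 6086 * 0.952 = 5794
45+: 8591 * 0.93 + 14124 * 0.526 = 7990 + 7429 = 15419
Net migration: 0–14 + 560 → 5631; 45+ − 380 → 15039
Population now: 0–14=5631, 15–29=5893, 30–44=5794, 45+=15039
Scenario A total after 3 periods: 32357
Scenario B projection —
After projecting period 1:
Births: 6100 * 0.518 = 3160  |  11100 * 0.28 = 3108 → total 6268
15–29: 9400 * 0.96 = 9024
30–44: 6100 * 0.952 = 5807
45+: 11100 * 0.93 + 14000 * 0.526 = 10323 + 7364 = 17687
Net migration: 0–14 + 560 → 6828; 45+ − 380 → 17307
Population now: 0–14=6828, 15–29=9024, 30–44=5807, 45+=17307
After projecting period 2:
Births: 9024 * 0.518 = 4674  |  5807 * 0.28 = 1626 → total 6300
15–29: 6828 * 0.96 = 6555
30–44: 9024 * 0.952 = 8591
45+: 5807 * 0.93 + 17307 * 0.526 = 5401 + 9103 = 14504
Net migration: 0–14 + 560 → 6860; 45+ − 380 → 14124
Population now: 0–14=6860, 15–29=6555, 30–44=8591, 45+=14124
After projecting period 3:
Births: 6555 * 0.518 = 3395  |  8591 * 0.28 = 2405 → total 5800
15–29: 6860 * 0.96 = 6586
30–44: 6555 * 0.952 = 6240
45+: 8591 * 0.93 + 14124 * 0.526 = 7990 + 7429 = 15419
Net migration: 0–14 + 560 → 6360; 45+ − 380 → 15039
Population now: 0–14=6360, 15–29=6586, 30–44=6240, 45+=15039
Scenario B total after 3 periods: 34225
Difference B − A = 34225 − 32357 = 1868

1868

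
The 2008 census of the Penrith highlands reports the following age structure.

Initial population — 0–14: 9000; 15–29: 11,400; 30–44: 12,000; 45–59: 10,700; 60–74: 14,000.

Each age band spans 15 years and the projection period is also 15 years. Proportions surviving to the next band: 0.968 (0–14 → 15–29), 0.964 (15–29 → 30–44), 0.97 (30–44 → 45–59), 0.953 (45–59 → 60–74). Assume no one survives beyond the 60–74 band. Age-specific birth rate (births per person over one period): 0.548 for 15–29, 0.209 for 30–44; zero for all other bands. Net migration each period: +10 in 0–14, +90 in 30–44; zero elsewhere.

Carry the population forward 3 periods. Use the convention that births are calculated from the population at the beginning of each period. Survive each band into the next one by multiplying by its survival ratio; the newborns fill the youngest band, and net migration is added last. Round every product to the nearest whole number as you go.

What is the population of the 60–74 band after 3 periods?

(Groups numbered youngest = 1 to oldest = 5.)
Period 1:
Births: 11400 × 0.548 = 6247 ; 12000 × 0.209 = 2508 → total 8755
Group 2: 9000 × 0.968 = 8712
Group 3: 11400 × 0.964 = 10990
Group 4: 12000 × 0.97 = 11640
Group 5: 10700 × 0.953 = 10197
Net migration: Group 1 + 10 → 8765; Group 3 + 90 → 11080
Giving 8765 / 8712 / 11080 / 11640 / 10197.
Period 2:
Births: 8712 × 0.548 = 4774 ; 11080 × 0.209 = 2316 → total 7090
Group 2: 8765 × 0.968 = 8485
Group 3: 8712 × 0.964 = 8398
Group 4: 11080 × 0.97 = 10748
Group 5: 11640 × 0.953 = 11093
Net migration: Group 1 + 10 → 7100; Group 3 + 90 → 8488
Giving 7100 / 8485 / 8488 / 10748 / 11093.
Period 3:
Births: 8485 × 0.548 = 4650 ; 8488 × 0.209 = 1774 → total 6424
Group 2: 7100 × 0.968 = 6873
Group 3: 8485 × 0.964 = 8180
Group 4: 8488 × 0.97 = 8233
Group 5: 10748 × 0.953 = 10243
Net migration: Group 1 + 10 → 6434; Group 3 + 90 → 8270
Giving 6434 / 6873 / 8270 / 8233 / 10243.

10243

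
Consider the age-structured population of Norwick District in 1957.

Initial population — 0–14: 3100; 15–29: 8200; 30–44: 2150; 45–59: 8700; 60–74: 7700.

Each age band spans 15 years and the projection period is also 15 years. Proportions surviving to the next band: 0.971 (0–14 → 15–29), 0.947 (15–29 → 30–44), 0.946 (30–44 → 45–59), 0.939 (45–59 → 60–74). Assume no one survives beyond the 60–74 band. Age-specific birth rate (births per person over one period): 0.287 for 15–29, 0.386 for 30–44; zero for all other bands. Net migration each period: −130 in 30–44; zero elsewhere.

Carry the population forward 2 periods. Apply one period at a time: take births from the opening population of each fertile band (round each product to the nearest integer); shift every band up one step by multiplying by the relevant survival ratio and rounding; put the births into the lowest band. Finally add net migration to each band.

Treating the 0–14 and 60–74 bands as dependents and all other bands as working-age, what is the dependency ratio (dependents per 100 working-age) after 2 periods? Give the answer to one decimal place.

43.9

Call the bands 1 to 5, youngest first.
After projecting period 1:
Births: 8200 * 0.287 = 2353  |  2150 * 0.386 = 830 → total 3183
Band 2: 3100 * 0.971 = 3010
Band 3: 8200 * 0.947 = 7765
Band 4: 2150 * 0.946 = 2034
Band 5: 8700 * 0.939 = 8169
Net migration: Band 3 − 130 → 7635
End of period: [3183, 3010, 7635, 2034, 8169]
After projecting period 2:
Births: 3010 * 0.287 = 864  |  7635 * 0.386 = 2947 → total 3811
Band 2: 3183 * 0.971 = 3091
Band 3: 3010 * 0.947 = 2850
Band 4: 7635 * 0.946 = 7223
Band 5: 2034 * 0.939 = 1910
Net migration: Band 3 − 130 → 2720
End of period: [3811, 3091, 2720, 7223, 1910]
Dependents (band 0–14 + band 60–74) = 3811 + 1910 = 5721; working-age = 13034; ratio = 5721/13034 × 100 = 43.9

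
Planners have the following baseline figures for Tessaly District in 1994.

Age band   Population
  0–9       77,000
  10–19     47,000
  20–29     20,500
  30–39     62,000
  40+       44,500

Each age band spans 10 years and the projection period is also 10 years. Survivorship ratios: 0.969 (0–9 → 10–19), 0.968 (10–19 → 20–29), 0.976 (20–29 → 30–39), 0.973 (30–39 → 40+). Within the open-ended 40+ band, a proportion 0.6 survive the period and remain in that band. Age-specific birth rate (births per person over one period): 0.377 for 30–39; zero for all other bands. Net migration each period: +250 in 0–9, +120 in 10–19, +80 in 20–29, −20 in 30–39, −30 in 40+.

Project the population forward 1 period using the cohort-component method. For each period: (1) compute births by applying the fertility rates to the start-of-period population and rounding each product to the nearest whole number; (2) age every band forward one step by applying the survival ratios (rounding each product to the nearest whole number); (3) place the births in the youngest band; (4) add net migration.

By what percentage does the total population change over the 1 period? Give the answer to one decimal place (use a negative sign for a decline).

0.0

(Groups numbered youngest = 1 to oldest = 5.)
— Period 1 —
Births: 62000 * 0.377 = 23374
Group 2: 77000 * 0.969 = 74613
Group 3: 47000 * 0.968 = 45496
Group 4: 20500 * 0.976 = 20008
Group 5: 62000 * 0.973 + 44500 * 0.6 = 60326 + 26700 = 87026
Net migration: Group 1 + 250 → 23624; Group 2 + 120 → 74733; Group 3 + 80 → 45576; Group 4 − 20 → 19988; Group 5 − 30 → 86996
→ [23624, 74733, 45576, 19988, 86996]
Total: 251000 → 250917; change = -83; percentage change = 0.0%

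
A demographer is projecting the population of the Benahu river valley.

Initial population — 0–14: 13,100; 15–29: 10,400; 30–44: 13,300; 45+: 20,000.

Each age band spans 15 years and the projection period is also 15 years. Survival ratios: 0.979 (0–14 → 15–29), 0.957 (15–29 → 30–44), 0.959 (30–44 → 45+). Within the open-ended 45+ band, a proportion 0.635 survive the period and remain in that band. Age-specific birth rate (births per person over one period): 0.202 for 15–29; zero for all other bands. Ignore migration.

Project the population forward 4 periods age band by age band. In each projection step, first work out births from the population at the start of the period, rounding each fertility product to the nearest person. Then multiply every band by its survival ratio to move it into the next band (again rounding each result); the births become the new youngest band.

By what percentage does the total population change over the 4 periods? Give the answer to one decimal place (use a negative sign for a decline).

Period 1:
Births: 10400 × 0.202 = 2101
15–29: 13100 × 0.979 = 12825
30–44: 10400 × 0.957 = 9953
45+: 13300 × 0.959 + 20000 × 0.635 = 12755 + 12700 = 25455
Giving 2101 / 12825 / 9953 / 25455.
Period 2:
Births: 12825 × 0.202 = 2591
15–29: 2101 × 0.979 = 2057
30–44: 12825 × 0.957 = 12274
45+: 9953 × 0.959 + 25455 × 0.635 = 9545 + 16164 = 25709
Giving 2591 / 2057 / 12274 / 25709.
Period 3:
Births: 2057 × 0.202 = 416
15–29: 2591 × 0.979 = 2537
30–44: 2057 × 0.957 = 1969
45+: 12274 × 0.959 + 25709 × 0.635 = 11771 + 16325 = 28096
Giving 416 / 2537 / 1969 / 28096.
Period 4:
Births: 2537 × 0.202 = 512
15–29: 416 × 0.979 = 407
30–44: 2537 × 0.957 = 2428
45+: 1969 × 0.959 + 28096 × 0.635 = 1888 + 17841 = 19729
Giving 512 / 407 / 2428 / 19729.
Total: 56800 → 23076; change = -33724; percentage change = -59.4%

-59.4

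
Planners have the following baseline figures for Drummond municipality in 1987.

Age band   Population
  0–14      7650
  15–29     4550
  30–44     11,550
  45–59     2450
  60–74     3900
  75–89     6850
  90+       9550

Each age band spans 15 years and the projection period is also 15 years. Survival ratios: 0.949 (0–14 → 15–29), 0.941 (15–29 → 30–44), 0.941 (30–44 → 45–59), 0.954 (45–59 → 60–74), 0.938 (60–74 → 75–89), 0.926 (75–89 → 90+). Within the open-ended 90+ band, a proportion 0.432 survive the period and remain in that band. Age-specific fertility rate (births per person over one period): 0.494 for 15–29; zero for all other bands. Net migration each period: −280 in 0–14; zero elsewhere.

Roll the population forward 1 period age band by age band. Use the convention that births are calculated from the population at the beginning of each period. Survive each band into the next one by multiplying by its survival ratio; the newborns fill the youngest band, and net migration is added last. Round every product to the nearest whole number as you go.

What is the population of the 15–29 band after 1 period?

Period 1:
Births: 4550 × 0.494 = 2248
15–29: 7650 × 0.949 = 7260
30–44: 4550 × 0.941 = 4282
45–59: 11550 × 0.941 = 10869
60–74: 2450 × 0.954 = 2337
75–89: 3900 × 0.938 = 3658
90+: 6850 × 0.926 + 9550 × 0.432 = 6343 + 4126 = 10469
Net migration: 0–14 − 280 → 1968
End of period: [1968, 7260, 4282, 10869, 2337, 3658, 10469]

7260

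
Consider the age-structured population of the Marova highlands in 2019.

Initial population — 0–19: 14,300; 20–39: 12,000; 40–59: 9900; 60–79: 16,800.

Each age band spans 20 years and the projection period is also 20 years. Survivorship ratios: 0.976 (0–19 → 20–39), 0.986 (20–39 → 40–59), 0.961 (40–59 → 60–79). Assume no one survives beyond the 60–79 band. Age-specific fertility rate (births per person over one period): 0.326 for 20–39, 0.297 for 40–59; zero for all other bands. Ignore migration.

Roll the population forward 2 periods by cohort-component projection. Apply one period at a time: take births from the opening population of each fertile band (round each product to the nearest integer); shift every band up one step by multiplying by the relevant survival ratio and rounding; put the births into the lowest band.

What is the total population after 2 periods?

39885

Period 1:
Births: 12000 * 0.326 = 3912, 9900 * 0.297 = 2940 → total 6852
20–39: 14300 * 0.976 = 13957
40–59: 12000 * 0.986 = 11832
60–79: 9900 * 0.961 = 9514
End of period: [6852, 13957, 11832, 9514]
Period 2:
Births: 13957 * 0.326 = 4550, 11832 * 0.297 = 3514 → total 8064
20–39: 6852 * 0.976 = 6688
40–59: 13957 * 0.986 = 13762
60–79: 11832 * 0.961 = 11371
End of period: [8064, 6688, 13762, 11371]
Total after period 2: 8064 + 6688 + 13762 + 11371 = 39885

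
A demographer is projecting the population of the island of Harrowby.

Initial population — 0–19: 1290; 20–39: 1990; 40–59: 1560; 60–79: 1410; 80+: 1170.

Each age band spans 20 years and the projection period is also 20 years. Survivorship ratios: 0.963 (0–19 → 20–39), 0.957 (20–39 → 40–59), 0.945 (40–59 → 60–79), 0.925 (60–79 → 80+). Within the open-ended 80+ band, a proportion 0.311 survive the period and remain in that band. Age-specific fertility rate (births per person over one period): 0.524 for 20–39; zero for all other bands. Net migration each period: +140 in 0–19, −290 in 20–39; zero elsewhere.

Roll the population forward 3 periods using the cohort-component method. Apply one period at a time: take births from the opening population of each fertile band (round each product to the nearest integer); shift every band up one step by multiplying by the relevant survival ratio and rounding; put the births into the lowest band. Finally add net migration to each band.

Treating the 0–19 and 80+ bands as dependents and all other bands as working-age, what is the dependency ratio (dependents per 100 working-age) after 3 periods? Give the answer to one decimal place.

141.8

Numbering the groups 1..5 from youngest to oldest:
— Period 1 —
Births: 1990 × 0.524 = 1043
Group 2: 1290 × 0.963 = 1242
Group 3: 1990 × 0.957 = 1904
Group 4: 1560 × 0.945 = 1474
Group 5: 1410 × 0.925 + 1170 × 0.311 = 1304 + 364 = 1668
Net migration: Group 1 + 140 → 1183; Group 2 − 290 → 952
Population now: 0–19=1183, 20–39=952, 40–59=1904, 60–79=1474, 80+=1668
— Period 2 —
Births: 952 × 0.524 = 499
Group 2: 1183 × 0.963 = 1139
Group 3: 952 × 0.957 = 911
Group 4: 1904 × 0.945 = 1799
Group 5: 1474 × 0.925 + 1668 × 0.311 = 1363 + 519 = 1882
Net migration: Group 1 + 140 → 639; Group 2 − 290 → 849
Population now: 0–19=639, 20–39=849, 40–59=911, 60–79=1799, 80+=1882
— Period 3 —
Births: 849 × 0.524 = 445
Group 2: 639 × 0.963 = 615
Group 3: 849 × 0.957 = 812
Group 4: 911 × 0.945 = 861
Group 5: 1799 × 0.925 + 1882 × 0.311 = 1664 + 585 = 2249
Net migration: Group 1 + 140 → 585; Group 2 − 290 → 325
Population now: 0–19=585, 20–39=325, 40–59=812, 60–79=861, 80+=2249
Dependents (band 0–19 + band 80+) = 585 + 2249 = 2834; working-age = 1998; ratio = 2834/1998 × 100 = 141.8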